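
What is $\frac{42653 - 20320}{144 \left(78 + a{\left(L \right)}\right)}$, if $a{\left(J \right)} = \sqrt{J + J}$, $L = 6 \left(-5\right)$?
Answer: $\frac{290329}{147456} - \frac{22333 i \sqrt{15}}{442368} \approx 1.9689 - 0.19553 i$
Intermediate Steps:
$L = -30$
$a{\left(J \right)} = \sqrt{2} \sqrt{J}$ ($a{\left(J \right)} = \sqrt{2 J} = \sqrt{2} \sqrt{J}$)
$\frac{42653 - 20320}{144 \left(78 + a{\left(L \right)}\right)} = \frac{42653 - 20320}{144 \left(78 + \sqrt{2} \sqrt{-30}\right)} = \frac{42653 - 20320}{144 \left(78 + \sqrt{2} i \sqrt{30}\right)} = \frac{22333}{144 \left(78 + 2 i \sqrt{15}\right)} = \frac{22333}{11232 + 288 i \sqrt{15}}$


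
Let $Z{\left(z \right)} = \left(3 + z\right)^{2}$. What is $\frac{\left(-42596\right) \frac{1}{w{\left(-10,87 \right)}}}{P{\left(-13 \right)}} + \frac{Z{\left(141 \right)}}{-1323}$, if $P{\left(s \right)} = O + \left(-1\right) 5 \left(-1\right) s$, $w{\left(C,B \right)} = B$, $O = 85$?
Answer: $- \frac{855881}{21315} \approx -40.154$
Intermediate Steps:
$P{\left(s \right)} = 85 + 5 s$ ($P{\left(s \right)} = 85 + \left(-1\right) 5 \left(-1\right) s = 85 + \left(-5\right) \left(-1\right) s = 85 + 5 s$)
$\frac{\left(-42596\right) \frac{1}{w{\left(-10,87 \right)}}}{P{\left(-13 \right)}} + \frac{Z{\left(141 \right)}}{-1323} = \frac{\left(-42596\right) \frac{1}{87}}{85 + 5 \left(-13\right)} + \frac{\left(3 + 141\right)^{2}}{-1323} = \frac{\left(-42596\right) \frac{1}{87}}{85 - 65} + 144^{2} \left(- \frac{1}{1323}\right) = - \frac{42596}{87 \cdot 20} + 20736 \left(- \frac{1}{1323}\right) = \left(- \frac{42596}{87}\right) \frac{1}{20} - \frac{768}{49} = - \frac{10649}{435} - \frac{768}{49} = - \frac{855881}{21315}$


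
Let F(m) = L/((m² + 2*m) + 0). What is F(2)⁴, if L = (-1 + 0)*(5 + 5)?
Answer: 625/256 ≈ 2.4414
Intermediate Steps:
L = -10 (L = -1*10 = -10)
F(m) = -10/(m² + 2*m) (F(m) = -10/((m² + 2*m) + 0) = -10/(m² + 2*m))
F(2)⁴ = (-10/(2*(2 + 2)))⁴ = (-10*½/4)⁴ = (-10*½*¼)⁴ = (-5/4)⁴ = 625/256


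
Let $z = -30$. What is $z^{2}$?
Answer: $900$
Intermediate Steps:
$z^{2} = \left(-30\right)^{2} = 900$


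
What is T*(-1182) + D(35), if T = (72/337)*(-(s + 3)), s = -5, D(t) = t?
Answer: -158413/337 ≈ -470.07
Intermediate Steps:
T = 144/337 (T = (72/337)*(-(-5 + 3)) = (72*(1/337))*(-1*(-2)) = (72/337)*2 = 144/337 ≈ 0.42730)
T*(-1182) + D(35) = (144/337)*(-1182) + 35 = -170208/337 + 35 = -158413/337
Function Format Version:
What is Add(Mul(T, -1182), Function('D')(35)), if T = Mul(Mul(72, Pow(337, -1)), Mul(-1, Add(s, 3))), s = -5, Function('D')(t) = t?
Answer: Rational(-158413, 337) ≈ -470.07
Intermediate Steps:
T = Rational(144, 337) (T = Mul(Mul(72, Pow(337, -1)), Mul(-1, Add(-5, 3))) = Mul(Mul(72, Rational(1, 337)), Mul(-1, -2)) = Mul(Rational(72, 337), 2) = Rational(144, 337) ≈ 0.42730)
Add(Mul(T, -1182), Function('D')(35)) = Add(Mul(Rational(144, 337), -1182), 35) = Add(Rational(-170208, 337), 35) = Rational(-158413, 337)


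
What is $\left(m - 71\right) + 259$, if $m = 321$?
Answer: $509$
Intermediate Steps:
$\left(m - 71\right) + 259 = \left(321 - 71\right) + 259 = 250 + 259 = 509$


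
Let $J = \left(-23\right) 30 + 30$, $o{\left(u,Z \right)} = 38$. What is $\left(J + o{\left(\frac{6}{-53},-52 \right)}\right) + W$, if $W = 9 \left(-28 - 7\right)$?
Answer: $-937$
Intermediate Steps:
$W = -315$ ($W = 9 \left(-35\right) = -315$)
$J = -660$ ($J = -690 + 30 = -660$)
$\left(J + o{\left(\frac{6}{-53},-52 \right)}\right) + W = \left(-660 + 38\right) - 315 = -622 - 315 = -937$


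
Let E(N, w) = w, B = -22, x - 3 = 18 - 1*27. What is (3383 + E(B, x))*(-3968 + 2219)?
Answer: -5906373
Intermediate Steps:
x = -6 (x = 3 + (18 - 1*27) = 3 + (18 - 27) = 3 - 9 = -6)
(3383 + E(B, x))*(-3968 + 2219) = (3383 - 6)*(-3968 + 2219) = 3377*(-1749) = -5906373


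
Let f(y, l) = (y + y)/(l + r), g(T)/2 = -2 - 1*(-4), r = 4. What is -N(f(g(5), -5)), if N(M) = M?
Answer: 8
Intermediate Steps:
g(T) = 4 (g(T) = 2*(-2 - 1*(-4)) = 2*(-2 + 4) = 2*2 = 4)
f(y, l) = 2*y/(4 + l) (f(y, l) = (y + y)/(l + 4) = (2*y)/(4 + l) = 2*y/(4 + l))
-N(f(g(5), -5)) = -2*4/(4 - 5) = -2*4/(-1) = -2*4*(-1) = -1*(-8) = 8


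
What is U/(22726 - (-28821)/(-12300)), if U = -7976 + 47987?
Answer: 164045100/93166993 ≈ 1.7608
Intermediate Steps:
U = 40011
U/(22726 - (-28821)/(-12300)) = 40011/(22726 - (-28821)/(-12300)) = 40011/(22726 - (-28821)*(-1)/12300) = 40011/(22726 - 1*9607/4100) = 40011/(22726 - 9607/4100) = 40011/(93166993/4100) = 40011*(4100/93166993) = 164045100/93166993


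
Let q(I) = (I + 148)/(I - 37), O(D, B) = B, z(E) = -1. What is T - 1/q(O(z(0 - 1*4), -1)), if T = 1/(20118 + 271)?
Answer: 774929/2997183 ≈ 0.25855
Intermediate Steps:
q(I) = (148 + I)/(-37 + I)
T = 1/20389 ≈ 4.9046e-5
T - 1/q(O(z(0 - 1*4), -1)) = 1/20389 - 1/((148 - 1)/(-37 - 1)) = 1/20389 - 1/(147/(-38)) = 1/20389 - 1/((-1/38*147)) = 1/20389 - 1/(-147/38) = 1/20389 - 1*(-38/147) = 1/20389 + 38/147 = 774929/2997183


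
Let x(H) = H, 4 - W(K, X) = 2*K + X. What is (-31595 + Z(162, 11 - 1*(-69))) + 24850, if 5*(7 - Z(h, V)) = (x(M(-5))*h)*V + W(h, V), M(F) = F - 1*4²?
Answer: 47774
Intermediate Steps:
W(K, X) = 4 - X - 2*K (W(K, X) = 4 - (2*K + X) = 4 - (X + 2*K) = 4 + (-X - 2*K) = 4 - X - 2*K)
M(F) = -16 + F (M(F) = F - 1*16 = F - 16 = -16 + F)
Z(h, V) = 31/5 + V/5 + 2*h/5 + 21*V*h/5 (Z(h, V) = 7 - (((-16 - 5)*h)*V + (4 - V - 2*h))/5 = 7 - ((-21*h)*V + (4 - V - 2*h))/5 = 7 - (-21*V*h + (4 - V - 2*h))/5 = 7 - (4 - V - 2*h - 21*V*h)/5 = 7 + (-⅘ + V/5 + 2*h/5 + 21*V*h/5) = 31/5 + V/5 + 2*h/5 + 21*V*h/5)
(-31595 + Z(162, 11 - 1*(-69))) + 24850 = (-31595 + (31/5 + (11 - 1*(-69))/5 + (⅖)*162 + (21/5)*(11 - 1*(-69))*162)) + 24850 = (-31595 + (31/5 + (11 + 69)/5 + 324/5 + (21/5)*(11 + 69)*162)) + 24850 = (-31595 + (31/5 + (⅕)*80 + 324/5 + (21/5)*80*162)) + 24850 = (-31595 + (31/5 + 16 + 324/5 + 54432)) + 24850 = (-31595 + 54519) + 24850 = 22924 + 24850 = 47774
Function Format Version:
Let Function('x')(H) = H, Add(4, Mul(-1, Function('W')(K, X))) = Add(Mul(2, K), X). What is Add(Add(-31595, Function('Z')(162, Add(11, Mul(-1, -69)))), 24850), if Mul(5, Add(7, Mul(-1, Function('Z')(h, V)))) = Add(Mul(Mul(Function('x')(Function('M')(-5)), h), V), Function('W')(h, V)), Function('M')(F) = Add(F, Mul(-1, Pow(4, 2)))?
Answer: 47774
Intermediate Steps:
Function('W')(K, X) = Add(4, Mul(-1, X), Mul(-2, K)) (Function('W')(K, X) = Add(4, Mul(-1, Add(Mul(2, K), X))) = Add(4, Mul(-1, Add(X, Mul(2, K)))) = Add(4, Add(Mul(-1, X), Mul(-2, K))) = Add(4, Mul(-1, X), Mul(-2, K)))
Function('M')(F) = Add(-16, F) (Function('M')(F) = Add(F, Mul(-1, 16)) = Add(F, -16) = Add(-16, F))
Function('Z')(h, V) = Add(Rational(31, 5), Mul(Rational(1, 5), V), Mul(Rational(2, 5), h), Mul(Rational(21, 5), V, h)) (Function('Z')(h, V) = Add(7, Mul(Rational(-1, 5), Add(Mul(Mul(Add(-16, -5), h), V), Add(4, Mul(-1, V), Mul(-2, h))))) = Add(7, Mul(Rational(-1, 5), Add(Mul(Mul(-21, h), V), Add(4, Mul(-1, V), Mul(-2, h))))) = Add(7, Mul(Rational(-1, 5), Add(Mul(-21, V, h), Add(4, Mul(-1, V), Mul(-2, h))))) = Add(7, Mul(Rational(-1, 5), Add(4, Mul(-1, V), Mul(-2, h), Mul(-21, V, h)))) = Add(7, Add(Rational(-4, 5), Mul(Rational(1, 5), V), Mul(Rational(2, 5), h), Mul(Rational(21, 5), V, h))) = Add(Rational(31, 5), Mul(Rational(1, 5), V), Mul(Rational(2, 5), h), Mul(Rational(21, 5), V, h)))
Add(Add(-31595, Function('Z')(162, Add(11, Mul(-1, -69)))), 24850) = Add(Add(-31595, Add(Rational(31, 5), Mul(Rational(1, 5), Add(11, Mul(-1, -69))), Mul(Rational(2, 5), 162), Mul(Rational(21, 5), Add(11, Mul(-1, -69)), 162))), 24850) = Add(Add(-31595, Add(Rational(31, 5), Mul(Rational(1, 5), Add(11, 69)), Rational(324, 5), Mul(Rational(21, 5), Add(11, 69), 162))), 24850) = Add(Add(-31595, Add(Rational(31, 5), Mul(Rational(1, 5), 80), Rational(324, 5), Mul(Rational(21, 5), 80, 162))), 24850) = Add(Add(-31595, Add(Rational(31, 5), 16, Rational(324, 5), 54432)), 24850) = Add(Add(-31595, 54519), 24850) = Add(22924, 24850) = 47774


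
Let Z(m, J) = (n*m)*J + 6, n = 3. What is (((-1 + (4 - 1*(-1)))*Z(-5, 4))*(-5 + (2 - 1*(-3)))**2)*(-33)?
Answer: 0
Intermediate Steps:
Z(m, J) = 6 + 3*J*m (Z(m, J) = (3*m)*J + 6 = 3*J*m + 6 = 6 + 3*J*m)
(((-1 + (4 - 1*(-1)))*Z(-5, 4))*(-5 + (2 - 1*(-3)))**2)*(-33) = (((-1 + (4 - 1*(-1)))*(6 + 3*4*(-5)))*(-5 + (2 - 1*(-3)))**2)*(-33) = (((-1 + (4 + 1))*(6 - 60))*(-5 + (2 + 3))**2)*(-33) = (((-1 + 5)*(-54))*(-5 + 5)**2)*(-33) = ((4*(-54))*0**2)*(-33) = -216*0*(-33) = 0*(-33) = 0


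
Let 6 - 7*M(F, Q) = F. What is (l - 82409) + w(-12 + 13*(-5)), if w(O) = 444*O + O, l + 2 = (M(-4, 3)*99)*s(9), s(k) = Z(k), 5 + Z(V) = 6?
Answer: -815742/7 ≈ -1.1653e+5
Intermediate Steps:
Z(V) = 1 (Z(V) = -5 + 6 = 1)
M(F, Q) = 6/7 - F/7
s(k) = 1
l = 976/7 (l = -2 + ((6/7 - ⅐*(-4))*99)*1 = -2 + ((6/7 + 4/7)*99)*1 = -2 + ((10/7)*99)*1 = -2 + (990/7)*1 = -2 + 990/7 = 976/7 ≈ 139.43)
w(O) = 445*O
(l - 82409) + w(-12 + 13*(-5)) = (976/7 - 82409) + 445*(-12 + 13*(-5)) = -575887/7 + 445*(-12 - 65) = -575887/7 + 445*(-77) = -575887/7 - 34265 = -815742/7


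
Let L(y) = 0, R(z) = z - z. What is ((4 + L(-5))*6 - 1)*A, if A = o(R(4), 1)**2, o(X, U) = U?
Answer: 23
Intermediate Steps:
R(z) = 0
A = 1 (A = 1**2 = 1)
((4 + L(-5))*6 - 1)*A = ((4 + 0)*6 - 1)*1 = (4*6 - 1)*1 = (24 - 1)*1 = 23*1 = 23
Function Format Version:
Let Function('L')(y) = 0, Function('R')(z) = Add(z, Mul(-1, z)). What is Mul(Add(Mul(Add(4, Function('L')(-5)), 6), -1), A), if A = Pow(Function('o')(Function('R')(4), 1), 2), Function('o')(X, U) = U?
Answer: 23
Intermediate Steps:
Function('R')(z) = 0
A = 1 (A = Pow(1, 2) = 1)
Mul(Add(Mul(Add(4, Function('L')(-5)), 6), -1), A) = Mul(Add(Mul(Add(4, 0), 6), -1), 1) = Mul(Add(Mul(4, 6), -1), 1) = Mul(Add(24, -1), 1) = Mul(23, 1) = 23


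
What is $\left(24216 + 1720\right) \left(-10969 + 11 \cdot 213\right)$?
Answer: $-223723936$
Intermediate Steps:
$\left(24216 + 1720\right) \left(-10969 + 11 \cdot 213\right) = 25936 \left(-10969 + 2343\right) = 25936 \left(-8626\right) = -223723936$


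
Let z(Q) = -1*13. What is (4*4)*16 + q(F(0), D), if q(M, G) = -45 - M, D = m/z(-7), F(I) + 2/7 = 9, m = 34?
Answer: 1416/7 ≈ 202.29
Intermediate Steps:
F(I) = 61/7 (F(I) = -2/7 + 9 = 61/7)
z(Q) = -13
D = -34/13 (D = 34/(-13) = 34*(-1/13) = -34/13 ≈ -2.6154)
(4*4)*16 + q(F(0), D) = (4*4)*16 + (-45 - 1*61/7) = 16*16 + (-45 - 61/7) = 256 - 376/7 = 1416/7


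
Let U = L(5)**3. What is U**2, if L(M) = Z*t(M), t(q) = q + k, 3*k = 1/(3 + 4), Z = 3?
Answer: 1418519112256/117649 ≈ 1.2057e+7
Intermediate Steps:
k = 1/21 (k = 1/(3*(3 + 4)) = (1/3)/7 = (1/3)*(1/7) = 1/21 ≈ 0.047619)
t(q) = 1/21 + q (t(q) = q + 1/21 = 1/21 + q)
L(M) = 1/7 + 3*M (L(M) = 3*(1/21 + M) = 1/7 + 3*M)
U = 1191016/343 (U = (1/7 + 3*5)**3 = (1/7 + 15)**3 = (106/7)**3 = 1191016/343 ≈ 3472.4)
U**2 = (1191016/343)**2 = 1418519112256/117649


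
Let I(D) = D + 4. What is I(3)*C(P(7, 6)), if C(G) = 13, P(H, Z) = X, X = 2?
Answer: 91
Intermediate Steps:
P(H, Z) = 2
I(D) = 4 + D
I(3)*C(P(7, 6)) = (4 + 3)*13 = 7*13 = 91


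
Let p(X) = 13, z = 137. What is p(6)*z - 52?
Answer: 1729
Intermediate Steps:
p(6)*z - 52 = 13*137 - 52 = 1781 - 52 = 1729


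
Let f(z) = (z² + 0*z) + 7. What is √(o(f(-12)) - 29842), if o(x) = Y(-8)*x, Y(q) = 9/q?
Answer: I*√480190/4 ≈ 173.24*I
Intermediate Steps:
f(z) = 7 + z² (f(z) = (z² + 0) + 7 = z² + 7 = 7 + z²)
o(x) = -9*x/8 (o(x) = (9/(-8))*x = (9*(-⅛))*x = -9*x/8)
√(o(f(-12)) - 29842) = √(-9*(7 + (-12)²)/8 - 29842) = √(-9*(7 + 144)/8 - 29842) = √(-9/8*151 - 29842) = √(-1359/8 - 29842) = √(-240095/8) = I*√480190/4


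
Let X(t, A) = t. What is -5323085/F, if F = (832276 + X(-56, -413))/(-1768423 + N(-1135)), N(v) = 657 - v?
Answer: 1880785395327/166444 ≈ 1.1300e+7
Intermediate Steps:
F = -832220/1766631 (F = (832276 - 56)/(-1768423 + (657 - 1*(-1135))) = 832220/(-1768423 + (657 + 1135)) = 832220/(-1768423 + 1792) = 832220/(-1766631) = 832220*(-1/1766631) = -832220/1766631 ≈ -0.47108)
-5323085/F = -5323085/(-832220/1766631) = -5323085*(-1766631/832220) = 1880785395327/166444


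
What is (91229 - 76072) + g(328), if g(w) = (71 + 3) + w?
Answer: 15559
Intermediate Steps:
g(w) = 74 + w
(91229 - 76072) + g(328) = (91229 - 76072) + (74 + 328) = 15157 + 402 = 15559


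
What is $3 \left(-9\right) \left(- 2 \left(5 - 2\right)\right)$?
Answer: $162$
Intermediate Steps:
$3 \left(-9\right) \left(- 2 \left(5 - 2\right)\right) = - 27 \left(\left(-2\right) 3\right) = \left(-27\right) \left(-6\right) = 162$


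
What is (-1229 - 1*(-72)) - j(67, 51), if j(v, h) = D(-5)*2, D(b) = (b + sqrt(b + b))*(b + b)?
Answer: -1257 + 20*I*sqrt(10) ≈ -1257.0 + 63.246*I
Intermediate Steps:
D(b) = 2*b*(b + sqrt(2)*sqrt(b)) (D(b) = (b + sqrt(2*b))*(2*b) = (b + sqrt(2)*sqrt(b))*(2*b) = 2*b*(b + sqrt(2)*sqrt(b)))
j(v, h) = 100 - 20*I*sqrt(10) (j(v, h) = (2*(-5)**2 + 2*sqrt(2)*(-5)**(3/2))*2 = (2*25 + 2*sqrt(2)*(-5*I*sqrt(5)))*2 = (50 - 10*I*sqrt(10))*2 = 100 - 20*I*sqrt(10))
(-1229 - 1*(-72)) - j(67, 51) = (-1229 - 1*(-72)) - (100 - 20*I*sqrt(10)) = (-1229 + 72) + (-100 + 20*I*sqrt(10)) = -1157 + (-100 + 20*I*sqrt(10)) = -1257 + 20*I*sqrt(10)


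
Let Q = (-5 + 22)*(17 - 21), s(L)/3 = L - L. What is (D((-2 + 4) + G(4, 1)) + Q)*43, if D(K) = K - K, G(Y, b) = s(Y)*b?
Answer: -2924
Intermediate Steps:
s(L) = 0 (s(L) = 3*(L - L) = 3*0 = 0)
G(Y, b) = 0 (G(Y, b) = 0*b = 0)
Q = -68 (Q = 17*(-4) = -68)
D(K) = 0
(D((-2 + 4) + G(4, 1)) + Q)*43 = (0 - 68)*43 = -68*43 = -2924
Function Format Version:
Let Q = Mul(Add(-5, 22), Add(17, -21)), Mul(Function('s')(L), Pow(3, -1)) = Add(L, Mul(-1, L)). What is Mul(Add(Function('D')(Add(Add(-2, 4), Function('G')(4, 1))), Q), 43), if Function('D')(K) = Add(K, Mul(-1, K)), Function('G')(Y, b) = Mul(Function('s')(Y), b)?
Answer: -2924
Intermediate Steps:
Function('s')(L) = 0 (Function('s')(L) = Mul(3, Add(L, Mul(-1, L))) = Mul(3, 0) = 0)
Function('G')(Y, b) = 0 (Function('G')(Y, b) = Mul(0, b) = 0)
Q = -68 (Q = Mul(17, -4) = -68)
Function('D')(K) = 0
Mul(Add(Function('D')(Add(Add(-2, 4), Function('G')(4, 1))), Q), 43) = Mul(Add(0, -68), 43) = Mul(-68, 43) = -2924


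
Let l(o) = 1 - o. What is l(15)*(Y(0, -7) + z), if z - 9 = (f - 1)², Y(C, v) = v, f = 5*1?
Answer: -252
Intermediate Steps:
f = 5
z = 25 (z = 9 + (5 - 1)² = 9 + 4² = 9 + 16 = 25)
l(15)*(Y(0, -7) + z) = (1 - 1*15)*(-7 + 25) = (1 - 15)*18 = -14*18 = -252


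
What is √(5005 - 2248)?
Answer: √2757 ≈ 52.507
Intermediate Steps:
√(5005 - 2248) = √2757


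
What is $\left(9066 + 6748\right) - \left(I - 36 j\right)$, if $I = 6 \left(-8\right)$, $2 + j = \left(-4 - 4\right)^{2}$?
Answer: $18094$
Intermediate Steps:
$j = 62$ ($j = -2 + \left(-4 - 4\right)^{2} = -2 + \left(-8\right)^{2} = -2 + 64 = 62$)
$I = -48$
$\left(9066 + 6748\right) - \left(I - 36 j\right) = \left(9066 + 6748\right) - \left(-48 - 2232\right) = 15814 - \left(-48 - 2232\right) = 15814 - -2280 = 15814 + 2280 = 18094$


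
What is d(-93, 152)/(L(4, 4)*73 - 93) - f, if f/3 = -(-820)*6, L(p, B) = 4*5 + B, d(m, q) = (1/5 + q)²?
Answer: -611591879/41475 ≈ -14746.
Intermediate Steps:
d(m, q) = (⅕ + q)²
L(p, B) = 20 + B
f = 14760 (f = 3*(-(-820)*6) = 3*(-41*(-120)) = 3*4920 = 14760)
d(-93, 152)/(L(4, 4)*73 - 93) - f = ((1 + 5*152)²/25)/((20 + 4)*73 - 93) - 1*14760 = ((1 + 760)²/25)/(24*73 - 93) - 14760 = ((1/25)*761²)/(1752 - 93) - 14760 = ((1/25)*579121)/1659 - 14760 = (579121/25)*(1/1659) - 14760 = 579121/41475 - 14760 = -611591879/41475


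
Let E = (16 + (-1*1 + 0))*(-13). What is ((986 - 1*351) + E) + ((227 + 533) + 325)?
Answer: 1525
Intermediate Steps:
E = -195 (E = (16 + (-1 + 0))*(-13) = (16 - 1)*(-13) = 15*(-13) = -195)
((986 - 1*351) + E) + ((227 + 533) + 325) = ((986 - 1*351) - 195) + ((227 + 533) + 325) = ((986 - 351) - 195) + (760 + 325) = (635 - 195) + 1085 = 440 + 1085 = 1525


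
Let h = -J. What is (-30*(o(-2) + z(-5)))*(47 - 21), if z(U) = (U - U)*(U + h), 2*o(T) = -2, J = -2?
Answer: 780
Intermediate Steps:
h = 2 (h = -1*(-2) = 2)
o(T) = -1 (o(T) = (½)*(-2) = -1)
z(U) = 0 (z(U) = (U - U)*(U + 2) = 0*(2 + U) = 0)
(-30*(o(-2) + z(-5)))*(47 - 21) = (-30*(-1 + 0))*(47 - 21) = -30*(-1)*26 = 30*26 = 780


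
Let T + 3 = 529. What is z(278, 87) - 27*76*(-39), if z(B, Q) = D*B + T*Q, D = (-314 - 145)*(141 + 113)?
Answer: -32285118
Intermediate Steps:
T = 526 (T = -3 + 529 = 526)
D = -116586 (D = -459*254 = -116586)
z(B, Q) = -116586*B + 526*Q
z(278, 87) - 27*76*(-39) = (-116586*278 + 526*87) - 27*76*(-39) = (-32410908 + 45762) - 2052*(-39) = -32365146 + 80028 = -32285118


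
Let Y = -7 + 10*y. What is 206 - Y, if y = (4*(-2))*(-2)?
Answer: 53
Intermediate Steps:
y = 16 (y = -8*(-2) = 16)
Y = 153 (Y = -7 + 10*16 = -7 + 160 = 153)
206 - Y = 206 - 1*153 = 206 - 153 = 53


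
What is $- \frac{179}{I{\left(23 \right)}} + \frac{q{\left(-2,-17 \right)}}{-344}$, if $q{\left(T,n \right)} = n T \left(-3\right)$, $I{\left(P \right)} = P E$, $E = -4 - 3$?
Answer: $\frac{38999}{27692} \approx 1.4083$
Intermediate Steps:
$E = -7$
$I{\left(P \right)} = - 7 P$ ($I{\left(P \right)} = P \left(-7\right) = - 7 P$)
$q{\left(T,n \right)} = - 3 T n$ ($q{\left(T,n \right)} = T n \left(-3\right) = - 3 T n$)
$- \frac{179}{I{\left(23 \right)}} + \frac{q{\left(-2,-17 \right)}}{-344} = - \frac{179}{\left(-7\right) 23} + \frac{\left(-3\right) \left(-2\right) \left(-17\right)}{-344} = - \frac{179}{-161} - - \frac{51}{172} = \left(-179\right) \left(- \frac{1}{161}\right) + \frac{51}{172} = \frac{179}{161} + \frac{51}{172} = \frac{38999}{27692}$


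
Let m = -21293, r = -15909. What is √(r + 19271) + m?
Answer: -21293 + 41*√2 ≈ -21235.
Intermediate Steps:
√(r + 19271) + m = √(-15909 + 19271) - 21293 = √3362 - 21293 = 41*√2 - 21293 = -21293 + 41*√2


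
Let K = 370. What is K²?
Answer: 136900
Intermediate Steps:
K² = 370² = 136900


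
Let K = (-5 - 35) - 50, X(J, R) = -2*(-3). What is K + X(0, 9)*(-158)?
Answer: -1038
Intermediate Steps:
X(J, R) = 6
K = -90 (K = -40 - 50 = -90)
K + X(0, 9)*(-158) = -90 + 6*(-158) = -90 - 948 = -1038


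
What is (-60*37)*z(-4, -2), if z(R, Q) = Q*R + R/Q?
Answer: -22200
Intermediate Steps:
(-60*37)*z(-4, -2) = (-60*37)*(-2*(-4) - 4/(-2)) = -2220*(8 - 4*(-½)) = -2220*(8 + 2) = -2220*10 = -22200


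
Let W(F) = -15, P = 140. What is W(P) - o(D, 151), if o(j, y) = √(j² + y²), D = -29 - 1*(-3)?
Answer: -15 - √23477 ≈ -168.22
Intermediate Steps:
D = -26 (D = -29 + 3 = -26)
W(P) - o(D, 151) = -15 - √((-26)² + 151²) = -15 - √(676 + 22801) = -15 - √23477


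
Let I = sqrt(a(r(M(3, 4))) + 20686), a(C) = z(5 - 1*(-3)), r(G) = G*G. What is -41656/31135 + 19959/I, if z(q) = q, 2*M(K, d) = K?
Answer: -41656/31135 + 6653*sqrt(20694)/6898 ≈ 137.41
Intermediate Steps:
M(K, d) = K/2
r(G) = G**2
a(C) = 8 (a(C) = 5 - 1*(-3) = 5 + 3 = 8)
I = sqrt(20694) (I = sqrt(8 + 20686) = sqrt(20694) ≈ 143.85)
-41656/31135 + 19959/I = -41656/31135 + 19959/(sqrt(20694)) = -41656*1/31135 + 19959*(sqrt(20694)/20694) = -41656/31135 + 6653*sqrt(20694)/6898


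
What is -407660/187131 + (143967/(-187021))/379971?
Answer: -3218820964338193/1477556360000469 ≈ -2.1785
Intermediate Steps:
-407660/187131 + (143967/(-187021))/379971 = -407660*1/187131 + (143967*(-1/187021))*(1/379971) = -407660/187131 - 143967/187021*1/379971 = -407660/187131 - 47989/23687518797 = -3218820964338193/1477556360000469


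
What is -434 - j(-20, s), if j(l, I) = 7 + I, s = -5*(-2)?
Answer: -451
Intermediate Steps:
s = 10
-434 - j(-20, s) = -434 - (7 + 10) = -434 - 1*17 = -434 - 17 = -451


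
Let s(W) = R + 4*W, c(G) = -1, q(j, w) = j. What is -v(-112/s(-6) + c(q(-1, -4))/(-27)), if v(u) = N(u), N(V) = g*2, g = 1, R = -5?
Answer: -2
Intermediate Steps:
s(W) = -5 + 4*W
N(V) = 2 (N(V) = 1*2 = 2)
v(u) = 2
-v(-112/s(-6) + c(q(-1, -4))/(-27)) = -1*2 = -2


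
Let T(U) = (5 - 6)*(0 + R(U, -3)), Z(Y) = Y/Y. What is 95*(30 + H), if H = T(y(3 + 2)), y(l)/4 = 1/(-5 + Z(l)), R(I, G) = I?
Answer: 2945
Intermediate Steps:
Z(Y) = 1
y(l) = -1 (y(l) = 4/(-5 + 1) = 4/(-4) = 4*(-¼) = -1)
T(U) = -U (T(U) = (5 - 6)*(0 + U) = -U)
H = 1 (H = -1*(-1) = 1)
95*(30 + H) = 95*(30 + 1) = 95*31 = 2945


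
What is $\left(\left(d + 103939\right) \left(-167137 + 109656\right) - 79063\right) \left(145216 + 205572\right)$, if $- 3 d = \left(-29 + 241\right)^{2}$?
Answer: $- \frac{5381215642612376}{3} \approx -1.7937 \cdot 10^{15}$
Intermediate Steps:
$d = - \frac{44944}{3}$ ($d = - \frac{\left(-29 + 241\right)^{2}}{3} = - \frac{212^{2}}{3} = \left(- \frac{1}{3}\right) 44944 = - \frac{44944}{3} \approx -14981.0$)
$\left(\left(d + 103939\right) \left(-167137 + 109656\right) - 79063\right) \left(145216 + 205572\right) = \left(\left(- \frac{44944}{3} + 103939\right) \left(-167137 + 109656\right) - 79063\right) \left(145216 + 205572\right) = \left(\frac{266873}{3} \left(-57481\right) - 79063\right) 350788 = \left(- \frac{15340126913}{3} - 79063\right) 350788 = \left(- \frac{15340364102}{3}\right) 350788 = - \frac{5381215642612376}{3}$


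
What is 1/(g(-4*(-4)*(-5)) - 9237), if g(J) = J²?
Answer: -1/2837 ≈ -0.00035249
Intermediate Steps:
1/(g(-4*(-4)*(-5)) - 9237) = 1/((-4*(-4)*(-5))² - 9237) = 1/((16*(-5))² - 9237) = 1/((-80)² - 9237) = 1/(6400 - 9237) = 1/(-2837) = -1/2837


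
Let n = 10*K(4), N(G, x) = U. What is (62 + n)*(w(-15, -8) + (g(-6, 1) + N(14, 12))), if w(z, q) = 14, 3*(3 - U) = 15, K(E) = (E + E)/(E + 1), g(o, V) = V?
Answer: 1014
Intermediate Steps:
K(E) = 2*E/(1 + E) (K(E) = (2*E)/(1 + E) = 2*E/(1 + E))
U = -2 (U = 3 - ⅓*15 = 3 - 5 = -2)
N(G, x) = -2
n = 16 (n = 10*(2*4/(1 + 4)) = 10*(2*4/5) = 10*(2*4*(⅕)) = 10*(8/5) = 16)
(62 + n)*(w(-15, -8) + (g(-6, 1) + N(14, 12))) = (62 + 16)*(14 + (1 - 2)) = 78*(14 - 1) = 78*13 = 1014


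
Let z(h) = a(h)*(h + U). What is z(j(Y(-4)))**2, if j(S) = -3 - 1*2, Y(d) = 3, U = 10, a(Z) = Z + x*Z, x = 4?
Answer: 15625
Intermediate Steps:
a(Z) = 5*Z (a(Z) = Z + 4*Z = 5*Z)
j(S) = -5 (j(S) = -3 - 2 = -5)
z(h) = 5*h*(10 + h) (z(h) = (5*h)*(h + 10) = (5*h)*(10 + h) = 5*h*(10 + h))
z(j(Y(-4)))**2 = (5*(-5)*(10 - 5))**2 = (5*(-5)*5)**2 = (-125)**2 = 15625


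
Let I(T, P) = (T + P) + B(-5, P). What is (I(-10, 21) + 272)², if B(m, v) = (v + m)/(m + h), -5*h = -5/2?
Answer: 6325225/81 ≈ 78089.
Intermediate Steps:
h = ½ (h = -(-1)/2 = -⅕*(-5/2) = ½ ≈ 0.50000)
B(m, v) = (m + v)/(½ + m) (B(m, v) = (v + m)/(m + ½) = (m + v)/(½ + m))
I(T, P) = 10/9 + T + 7*P/9 (I(T, P) = (T + P) + 2*(-5 + P)/(1 + 2*(-5)) = (P + T) + 2*(-5 + P)/(1 - 10) = (P + T) + 2*(-5 + P)/(-9) = (P + T) + 2*(-⅑)*(-5 + P) = (P + T) + (10/9 - 2*P/9) = 10/9 + T + 7*P/9)
(I(-10, 21) + 272)² = ((10/9 - 10 + (7/9)*21) + 272)² = ((10/9 - 10 + 49/3) + 272)² = (67/9 + 272)² = (2515/9)² = 6325225/81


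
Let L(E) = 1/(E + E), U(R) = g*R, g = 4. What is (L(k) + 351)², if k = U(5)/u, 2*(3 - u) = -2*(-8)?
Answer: 7879249/64 ≈ 1.2311e+5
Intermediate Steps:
U(R) = 4*R
u = -5 (u = 3 - (-1)*(-8) = 3 - ½*16 = 3 - 8 = -5)
k = -4 (k = (4*5)/(-5) = 20*(-⅕) = -4)
L(E) = 1/(2*E)
(L(k) + 351)² = ((½)/(-4) + 351)² = ((½)*(-¼) + 351)² = (-⅛ + 351)² = (2807/8)² = 7879249/64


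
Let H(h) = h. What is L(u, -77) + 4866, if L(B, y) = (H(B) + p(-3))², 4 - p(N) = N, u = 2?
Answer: 4947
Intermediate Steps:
p(N) = 4 - N
L(B, y) = (7 + B)² (L(B, y) = (B + (4 - 1*(-3)))² = (B + (4 + 3))² = (B + 7)² = (7 + B)²)
L(u, -77) + 4866 = (7 + 2)² + 4866 = 9² + 4866 = 81 + 4866 = 4947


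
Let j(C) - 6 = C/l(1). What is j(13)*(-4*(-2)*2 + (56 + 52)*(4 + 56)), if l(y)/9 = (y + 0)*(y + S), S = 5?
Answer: 1094576/27 ≈ 40540.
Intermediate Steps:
l(y) = 9*y*(5 + y) (l(y) = 9*((y + 0)*(y + 5)) = 9*(y*(5 + y)) = 9*y*(5 + y))
j(C) = 6 + C/54 (j(C) = 6 + C/((9*1*(5 + 1))) = 6 + C/((9*1*6)) = 6 + C/54)
j(13)*(-4*(-2)*2 + (56 + 52)*(4 + 56)) = (6 + (1/54)*13)*(-4*(-2)*2 + (56 + 52)*(4 + 56)) = (6 + 13/54)*(8*2 + 108*60) = 337*(16 + 6480)/54 = (337/54)*6496 = 1094576/27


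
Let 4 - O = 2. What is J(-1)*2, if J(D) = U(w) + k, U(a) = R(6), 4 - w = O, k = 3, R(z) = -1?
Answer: 4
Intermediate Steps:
O = 2 (O = 4 - 1*2 = 4 - 2 = 2)
w = 2 (w = 4 - 1*2 = 4 - 2 = 2)
U(a) = -1
J(D) = 2 (J(D) = -1 + 3 = 2)
J(-1)*2 = 2*2 = 4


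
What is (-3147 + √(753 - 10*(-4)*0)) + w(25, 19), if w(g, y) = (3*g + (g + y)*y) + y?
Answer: -2217 + √753 ≈ -2189.6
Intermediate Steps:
w(g, y) = y + 3*g + y*(g + y) (w(g, y) = (3*g + y*(g + y)) + y = y + 3*g + y*(g + y))
(-3147 + √(753 - 10*(-4)*0)) + w(25, 19) = (-3147 + √(753 - 10*(-4)*0)) + (19 + 19² + 3*25 + 25*19) = (-3147 + √(753 + 40*0)) + (19 + 361 + 75 + 475) = (-3147 + √(753 + 0)) + 930 = (-3147 + √753) + 930 = -2217 + √753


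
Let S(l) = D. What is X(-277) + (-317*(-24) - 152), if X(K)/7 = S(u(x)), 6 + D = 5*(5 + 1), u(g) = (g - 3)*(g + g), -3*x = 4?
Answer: 7624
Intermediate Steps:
x = -4/3 (x = -1/3*4 = -4/3 ≈ -1.3333)
u(g) = 2*g*(-3 + g) (u(g) = (-3 + g)*(2*g) = 2*g*(-3 + g))
D = 24 (D = -6 + 5*(5 + 1) = -6 + 5*6 = -6 + 30 = 24)
S(l) = 24
X(K) = 168 (X(K) = 7*24 = 168)
X(-277) + (-317*(-24) - 152) = 168 + (-317*(-24) - 152) = 168 + (7608 - 152) = 168 + 7456 = 7624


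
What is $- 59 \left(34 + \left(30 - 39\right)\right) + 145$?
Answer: $-1330$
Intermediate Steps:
$- 59 \left(34 + \left(30 - 39\right)\right) + 145 = - 59 \left(34 - 9\right) + 145 = \left(-59\right) 25 + 145 = -1475 + 145 = -1330$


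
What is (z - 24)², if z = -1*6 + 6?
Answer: 576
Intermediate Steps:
z = 0 (z = -6 + 6 = 0)
(z - 24)² = (0 - 24)² = (-24)² = 576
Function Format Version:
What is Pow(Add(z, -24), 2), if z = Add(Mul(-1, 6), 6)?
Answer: 576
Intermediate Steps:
z = 0 (z = Add(-6, 6) = 0)
Pow(Add(z, -24), 2) = Pow(Add(0, -24), 2) = Pow(-24, 2) = 576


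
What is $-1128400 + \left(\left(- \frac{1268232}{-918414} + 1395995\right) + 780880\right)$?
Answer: $\frac{22927033021}{21867} \approx 1.0485 \cdot 10^{6}$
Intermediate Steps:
$-1128400 + \left(\left(- \frac{1268232}{-918414} + 1395995\right) + 780880\right) = -1128400 + \left(\left(\left(-1268232\right) \left(- \frac{1}{918414}\right) + 1395995\right) + 780880\right) = -1128400 + \left(\left(\frac{30196}{21867} + 1395995\right) + 780880\right) = -1128400 + \left(\frac{30526252861}{21867} + 780880\right) = -1128400 + \frac{47601755821}{21867} = \frac{22927033021}{21867}$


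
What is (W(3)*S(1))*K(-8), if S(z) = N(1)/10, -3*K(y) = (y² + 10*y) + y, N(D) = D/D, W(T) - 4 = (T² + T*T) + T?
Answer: 20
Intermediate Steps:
W(T) = 4 + T + 2*T² (W(T) = 4 + ((T² + T*T) + T) = 4 + ((T² + T²) + T) = 4 + (2*T² + T) = 4 + (T + 2*T²) = 4 + T + 2*T²)
N(D) = 1
K(y) = -11*y/3 - y²/3 (K(y) = -((y² + 10*y) + y)/3 = -(y² + 11*y)/3 = -11*y/3 - y²/3)
S(z) = ⅒ (S(z) = 1/10 = 1*(⅒) = ⅒)
(W(3)*S(1))*K(-8) = ((4 + 3 + 2*3²)*(⅒))*(-⅓*(-8)*(11 - 8)) = ((4 + 3 + 2*9)*(⅒))*(-⅓*(-8)*3) = ((4 + 3 + 18)*(⅒))*8 = (25*(⅒))*8 = (5/2)*8 = 20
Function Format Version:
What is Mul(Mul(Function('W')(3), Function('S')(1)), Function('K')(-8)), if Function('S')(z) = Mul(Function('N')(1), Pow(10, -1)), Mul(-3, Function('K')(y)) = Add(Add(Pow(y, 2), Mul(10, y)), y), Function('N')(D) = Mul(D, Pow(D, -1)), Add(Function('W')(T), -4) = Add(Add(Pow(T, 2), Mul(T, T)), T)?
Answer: 20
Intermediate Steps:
Function('W')(T) = Add(4, T, Mul(2, Pow(T, 2))) (Function('W')(T) = Add(4, Add(Add(Pow(T, 2), Mul(T, T)), T)) = Add(4, Add(Add(Pow(T, 2), Pow(T, 2)), T)) = Add(4, Add(Mul(2, Pow(T, 2)), T)) = Add(4, Add(T, Mul(2, Pow(T, 2)))) = Add(4, T, Mul(2, Pow(T, 2))))
Function('N')(D) = 1
Function('K')(y) = Add(Mul(Rational(-11, 3), y), Mul(Rational(-1, 3), Pow(y, 2))) (Function('K')(y) = Mul(Rational(-1, 3), Add(Add(Pow(y, 2), Mul(10, y)), y)) = Mul(Rational(-1, 3), Add(Pow(y, 2), Mul(11, y))) = Add(Mul(Rational(-11, 3), y), Mul(Rational(-1, 3), Pow(y, 2))))
Function('S')(z) = Rational(1, 10) (Function('S')(z) = Mul(1, Pow(10, -1)) = Mul(1, Rational(1, 10)) = Rational(1, 10))
Mul(Mul(Function('W')(3), Function('S')(1)), Function('K')(-8)) = Mul(Mul(Add(4, 3, Mul(2, Pow(3, 2))), Rational(1, 10)), Mul(Rational(-1, 3), -8, Add(11, -8))) = Mul(Mul(Add(4, 3, Mul(2, 9)), Rational(1, 10)), Mul(Rational(-1, 3), -8, 3)) = Mul(Mul(Add(4, 3, 18), Rational(1, 10)), 8) = Mul(Mul(25, Rational(1, 10)), 8) = Mul(Rational(5, 2), 8) = 20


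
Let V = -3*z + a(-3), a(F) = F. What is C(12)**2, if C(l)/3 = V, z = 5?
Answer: 2916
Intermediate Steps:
V = -18 (V = -3*5 - 3 = -15 - 3 = -18)
C(l) = -54 (C(l) = 3*(-18) = -54)
C(12)**2 = (-54)**2 = 2916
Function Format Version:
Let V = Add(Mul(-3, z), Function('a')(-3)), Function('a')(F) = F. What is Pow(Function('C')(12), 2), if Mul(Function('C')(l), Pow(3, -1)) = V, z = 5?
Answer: 2916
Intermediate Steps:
V = -18 (V = Add(Mul(-3, 5), -3) = Add(-15, -3) = -18)
Function('C')(l) = -54 (Function('C')(l) = Mul(3, -18) = -54)
Pow(Function('C')(12), 2) = Pow(-54, 2) = 2916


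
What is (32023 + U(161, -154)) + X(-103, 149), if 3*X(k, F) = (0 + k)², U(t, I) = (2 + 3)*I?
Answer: 104368/3 ≈ 34789.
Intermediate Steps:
U(t, I) = 5*I
X(k, F) = k²/3 (X(k, F) = (0 + k)²/3 = k²/3)
(32023 + U(161, -154)) + X(-103, 149) = (32023 + 5*(-154)) + (⅓)*(-103)² = (32023 - 770) + (⅓)*10609 = 31253 + 10609/3 = 104368/3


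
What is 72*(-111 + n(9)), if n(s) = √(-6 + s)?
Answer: -7992 + 72*√3 ≈ -7867.3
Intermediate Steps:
72*(-111 + n(9)) = 72*(-111 + √(-6 + 9)) = 72*(-111 + √3) = -7992 + 72*√3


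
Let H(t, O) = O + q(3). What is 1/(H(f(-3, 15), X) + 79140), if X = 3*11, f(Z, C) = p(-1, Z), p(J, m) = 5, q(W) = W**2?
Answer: 1/79182 ≈ 1.2629e-5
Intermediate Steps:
f(Z, C) = 5
X = 33
H(t, O) = 9 + O (H(t, O) = O + 3**2 = O + 9 = 9 + O)
1/(H(f(-3, 15), X) + 79140) = 1/((9 + 33) + 79140) = 1/(42 + 79140) = 1/79182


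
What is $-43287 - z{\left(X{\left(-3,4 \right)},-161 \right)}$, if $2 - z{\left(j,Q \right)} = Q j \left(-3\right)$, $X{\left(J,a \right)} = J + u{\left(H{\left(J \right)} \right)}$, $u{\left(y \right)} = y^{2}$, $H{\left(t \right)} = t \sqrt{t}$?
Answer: $-57779$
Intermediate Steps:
$H{\left(t \right)} = t^{\frac{3}{2}}$
$X{\left(J,a \right)} = J + J^{3}$ ($X{\left(J,a \right)} = J + \left(J^{\frac{3}{2}}\right)^{2} = J + J^{3}$)
$z{\left(j,Q \right)} = 2 + 3 Q j$ ($z{\left(j,Q \right)} = 2 - Q j \left(-3\right) = 2 - - 3 Q j = 2 + 3 Q j$)
$-43287 - z{\left(X{\left(-3,4 \right)},-161 \right)} = -43287 - \left(2 + 3 \left(-161\right) \left(-3 + \left(-3\right)^{3}\right)\right) = -43287 - \left(2 + 3 \left(-161\right) \left(-3 - 27\right)\right) = -43287 - \left(2 + 3 \left(-161\right) \left(-30\right)\right) = -43287 - \left(2 + 14490\right) = -43287 - 14492 = -57779$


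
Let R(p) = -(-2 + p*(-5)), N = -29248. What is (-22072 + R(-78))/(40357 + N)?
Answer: -22460/11109 ≈ -2.0218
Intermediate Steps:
R(p) = 2 + 5*p (R(p) = -(-2 - 5*p) = 2 + 5*p)
(-22072 + R(-78))/(40357 + N) = (-22072 + (2 + 5*(-78)))/(40357 - 29248) = (-22072 + (2 - 390))/11109 = (-22072 - 388)*(1/11109) = -22460*1/11109 = -22460/11109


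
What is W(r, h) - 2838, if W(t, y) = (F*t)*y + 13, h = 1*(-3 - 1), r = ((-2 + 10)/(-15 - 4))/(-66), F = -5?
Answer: -1771195/627 ≈ -2824.9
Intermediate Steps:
r = 4/627 (r = (8/(-19))*(-1/66) = (8*(-1/19))*(-1/66) = -8/19*(-1/66) = 4/627 ≈ 0.0063796)
h = -4 (h = 1*(-4) = -4)
W(t, y) = 13 - 5*t*y (W(t, y) = (-5*t)*y + 13 = -5*t*y + 13 = 13 - 5*t*y)
W(r, h) - 2838 = (13 - 5*4/627*(-4)) - 2838 = (13 + 80/627) - 2838 = 8231/627 - 2838 = -1771195/627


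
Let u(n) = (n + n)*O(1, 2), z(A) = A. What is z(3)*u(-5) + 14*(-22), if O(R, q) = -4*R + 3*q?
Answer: -368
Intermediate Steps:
u(n) = 4*n (u(n) = (n + n)*(-4*1 + 3*2) = (2*n)*(-4 + 6) = (2*n)*2 = 4*n)
z(3)*u(-5) + 14*(-22) = 3*(4*(-5)) + 14*(-22) = 3*(-20) - 308 = -60 - 308 = -368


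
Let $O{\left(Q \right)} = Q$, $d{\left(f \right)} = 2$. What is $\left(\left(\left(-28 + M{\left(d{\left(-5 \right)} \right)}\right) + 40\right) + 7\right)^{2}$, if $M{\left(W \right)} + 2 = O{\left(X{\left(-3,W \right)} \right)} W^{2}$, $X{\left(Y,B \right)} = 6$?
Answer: $1681$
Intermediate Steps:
$M{\left(W \right)} = -2 + 6 W^{2}$
$\left(\left(\left(-28 + M{\left(d{\left(-5 \right)} \right)}\right) + 40\right) + 7\right)^{2} = \left(\left(\left(-28 - \left(2 - 6 \cdot 2^{2}\right)\right) + 40\right) + 7\right)^{2} = \left(\left(\left(-28 + \left(-2 + 6 \cdot 4\right)\right) + 40\right) + 7\right)^{2} = \left(\left(\left(-28 + \left(-2 + 24\right)\right) + 40\right) + 7\right)^{2} = \left(\left(\left(-28 + 22\right) + 40\right) + 7\right)^{2} = \left(\left(-6 + 40\right) + 7\right)^{2} = \left(34 + 7\right)^{2} = 41^{2} = 1681$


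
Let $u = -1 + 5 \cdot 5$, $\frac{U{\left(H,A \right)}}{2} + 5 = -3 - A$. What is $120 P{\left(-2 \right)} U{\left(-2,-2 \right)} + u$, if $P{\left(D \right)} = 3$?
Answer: $-4296$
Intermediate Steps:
$U{\left(H,A \right)} = -16 - 2 A$ ($U{\left(H,A \right)} = -10 + 2 \left(-3 - A\right) = -10 - \left(6 + 2 A\right) = -16 - 2 A$)
$u = 24$ ($u = -1 + 25 = 24$)
$120 P{\left(-2 \right)} U{\left(-2,-2 \right)} + u = 120 \cdot 3 \left(-16 - -4\right) + 24 = 120 \cdot 3 \left(-16 + 4\right) + 24 = 120 \cdot 3 \left(-12\right) + 24 = 120 \left(-36\right) + 24 = -4320 + 24 = -4296$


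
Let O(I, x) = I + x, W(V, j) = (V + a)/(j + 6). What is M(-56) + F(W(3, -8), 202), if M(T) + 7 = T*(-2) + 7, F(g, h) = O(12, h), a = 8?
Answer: 326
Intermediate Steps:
W(V, j) = (8 + V)/(6 + j) (W(V, j) = (V + 8)/(j + 6) = (8 + V)/(6 + j))
F(g, h) = 12 + h
M(T) = -2*T (M(T) = -7 + (T*(-2) + 7) = -7 + (-2*T + 7) = -7 + (7 - 2*T) = -2*T)
M(-56) + F(W(3, -8), 202) = -2*(-56) + (12 + 202) = 112 + 214 = 326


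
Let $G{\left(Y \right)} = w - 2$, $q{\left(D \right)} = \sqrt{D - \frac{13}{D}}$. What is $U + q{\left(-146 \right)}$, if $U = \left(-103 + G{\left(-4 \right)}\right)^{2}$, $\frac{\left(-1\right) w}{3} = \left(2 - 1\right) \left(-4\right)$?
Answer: $8649 + \frac{9 i \sqrt{38398}}{146} \approx 8649.0 + 12.079 i$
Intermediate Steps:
$w = 12$ ($w = - 3 \left(2 - 1\right) \left(-4\right) = - 3 \cdot 1 \left(-4\right) = \left(-3\right) \left(-4\right) = 12$)
$G{\left(Y \right)} = 10$ ($G{\left(Y \right)} = 12 - 2 = 10$)
$U = 8649$ ($U = \left(-103 + 10\right)^{2} = \left(-93\right)^{2} = 8649$)
$U + q{\left(-146 \right)} = 8649 + \sqrt{-146 - \frac{13}{-146}} = 8649 + \sqrt{-146 - - \frac{13}{146}} = 8649 + \sqrt{-146 + \frac{13}{146}} = 8649 + \sqrt{- \frac{21303}{146}} = 8649 + \frac{9 i \sqrt{38398}}{146}$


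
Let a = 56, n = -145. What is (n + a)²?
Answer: 7921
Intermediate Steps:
(n + a)² = (-145 + 56)² = (-89)² = 7921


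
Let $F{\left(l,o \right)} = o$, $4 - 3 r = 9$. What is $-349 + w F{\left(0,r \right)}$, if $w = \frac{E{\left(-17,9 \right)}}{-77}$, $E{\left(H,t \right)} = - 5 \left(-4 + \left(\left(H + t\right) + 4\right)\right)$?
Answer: $- \frac{80419}{231} \approx -348.13$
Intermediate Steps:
$r = - \frac{5}{3}$ ($r = \frac{4}{3} - 3 = - \frac{5}{3} \approx -1.6667$)
$E{\left(H,t \right)} = - 5 H - 5 t$ ($E{\left(H,t \right)} = - 5 \left(-4 + \left(4 + H + t\right)\right) = - 5 \left(H + t\right) = - 5 H - 5 t$)
$w = - \frac{40}{77}$ ($w = \frac{\left(-5\right) \left(-17\right) - 45}{-77} = \left(85 - 45\right) \left(- \frac{1}{77}\right) = 40 \left(- \frac{1}{77}\right) = - \frac{40}{77} \approx -0.51948$)
$-349 + w F{\left(0,r \right)} = -349 - - \frac{200}{231} = -349 + \frac{200}{231} = - \frac{80419}{231}$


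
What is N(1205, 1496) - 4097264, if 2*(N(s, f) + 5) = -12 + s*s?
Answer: -6742525/2 ≈ -3.3713e+6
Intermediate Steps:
N(s, f) = -11 + s²/2 (N(s, f) = -5 + (-12 + s*s)/2 = -5 + (-12 + s²)/2 = -5 + (-6 + s²/2) = -11 + s²/2)
N(1205, 1496) - 4097264 = (-11 + (½)*1205²) - 4097264 = (-11 + (½)*1452025) - 4097264 = (-11 + 1452025/2) - 4097264 = 1452003/2 - 4097264 = -6742525/2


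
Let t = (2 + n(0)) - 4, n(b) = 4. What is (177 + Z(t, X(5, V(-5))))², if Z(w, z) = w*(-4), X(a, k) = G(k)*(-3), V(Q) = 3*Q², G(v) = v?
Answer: 28561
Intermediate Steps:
t = 2 (t = (2 + 4) - 4 = 6 - 4 = 2)
X(a, k) = -3*k (X(a, k) = k*(-3) = -3*k)
Z(w, z) = -4*w
(177 + Z(t, X(5, V(-5))))² = (177 - 4*2)² = (177 - 8)² = 169² = 28561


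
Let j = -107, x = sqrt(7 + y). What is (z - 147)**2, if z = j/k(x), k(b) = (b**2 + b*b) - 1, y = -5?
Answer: 300304/9 ≈ 33367.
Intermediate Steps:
x = sqrt(2) (x = sqrt(7 - 5) = sqrt(2) ≈ 1.4142)
k(b) = -1 + 2*b**2 (k(b) = (b**2 + b**2) - 1 = 2*b**2 - 1 = -1 + 2*b**2)
z = -107/3 (z = -107/(-1 + 2*(sqrt(2))**2) = -107/(-1 + 2*2) = -107/(-1 + 4) = -107/3 ≈ -35.667)
(z - 147)**2 = (-107/3 - 147)**2 = (-548/3)**2 = 300304/9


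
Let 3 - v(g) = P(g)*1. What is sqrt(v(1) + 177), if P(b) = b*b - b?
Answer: 6*sqrt(5) ≈ 13.416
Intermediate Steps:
P(b) = b**2 - b
v(g) = 3 - g*(-1 + g)
sqrt(v(1) + 177) = sqrt((3 - 1*1*(-1 + 1)) + 177) = sqrt((3 - 1*1*0) + 177) = sqrt((3 + 0) + 177) = sqrt(3 + 177) = sqrt(180) = 6*sqrt(5)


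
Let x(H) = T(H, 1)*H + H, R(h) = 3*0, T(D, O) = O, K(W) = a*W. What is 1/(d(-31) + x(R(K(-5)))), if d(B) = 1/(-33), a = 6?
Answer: -33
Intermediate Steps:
K(W) = 6*W
d(B) = -1/33
R(h) = 0
x(H) = 2*H (x(H) = 1*H + H = H + H = 2*H)
1/(d(-31) + x(R(K(-5)))) = 1/(-1/33 + 2*0) = 1/(-1/33 + 0) = 1/(-1/33) = -33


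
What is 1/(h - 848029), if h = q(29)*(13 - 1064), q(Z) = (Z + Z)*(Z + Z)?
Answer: -1/4383593 ≈ -2.2812e-7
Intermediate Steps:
q(Z) = 4*Z² (q(Z) = (2*Z)*(2*Z) = 4*Z²)
h = -3535564 (h = (4*29²)*(13 - 1064) = (4*841)*(-1051) = 3364*(-1051) = -3535564)
1/(h - 848029) = 1/(-3535564 - 848029) = 1/(-4383593) = -1/4383593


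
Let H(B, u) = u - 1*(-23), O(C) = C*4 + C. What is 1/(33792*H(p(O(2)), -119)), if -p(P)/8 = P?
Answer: -1/3244032 ≈ -3.0826e-7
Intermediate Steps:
O(C) = 5*C (O(C) = 4*C + C = 5*C)
p(P) = -8*P
H(B, u) = 23 + u (H(B, u) = u + 23 = 23 + u)
1/(33792*H(p(O(2)), -119)) = 1/(33792*(23 - 119)) = (1/33792)/(-96) = (1/33792)*(-1/96) = -1/3244032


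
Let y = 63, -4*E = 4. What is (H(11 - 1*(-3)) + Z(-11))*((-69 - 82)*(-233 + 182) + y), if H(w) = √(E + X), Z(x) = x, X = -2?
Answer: -85404 + 7764*I*√3 ≈ -85404.0 + 13448.0*I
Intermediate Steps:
E = -1 (E = -¼*4 = -1)
H(w) = I*√3 (H(w) = √(-1 - 2) = √(-3) = I*√3)
(H(11 - 1*(-3)) + Z(-11))*((-69 - 82)*(-233 + 182) + y) = (I*√3 - 11)*((-69 - 82)*(-233 + 182) + 63) = (-11 + I*√3)*(-151*(-51) + 63) = (-11 + I*√3)*(7701 + 63) = (-11 + I*√3)*7764 = -85404 + 7764*I*√3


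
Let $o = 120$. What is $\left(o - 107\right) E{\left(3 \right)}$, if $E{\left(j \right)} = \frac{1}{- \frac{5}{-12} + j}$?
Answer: $\frac{156}{41} \approx 3.8049$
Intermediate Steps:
$E{\left(j \right)} = \frac{1}{\frac{5}{12} + j}$ ($E{\left(j \right)} = \frac{1}{\left(-5\right) \left(- \frac{1}{12}\right) + j} = \frac{1}{\frac{5}{12} + j}$)
$\left(o - 107\right) E{\left(3 \right)} = \left(120 - 107\right) \frac{12}{5 + 12 \cdot 3} = 13 \frac{12}{5 + 36} = 13 \cdot \frac{12}{41} = \frac{156}{41}$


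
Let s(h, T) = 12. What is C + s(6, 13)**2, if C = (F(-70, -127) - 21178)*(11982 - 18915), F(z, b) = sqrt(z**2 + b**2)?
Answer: 146827218 - 6933*sqrt(21029) ≈ 1.4582e+8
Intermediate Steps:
F(z, b) = sqrt(b**2 + z**2)
C = 146827074 - 6933*sqrt(21029) (C = (sqrt((-127)**2 + (-70)**2) - 21178)*(11982 - 18915) = (sqrt(16129 + 4900) - 21178)*(-6933) = (sqrt(21029) - 21178)*(-6933) = (-21178 + sqrt(21029))*(-6933) = 146827074 - 6933*sqrt(21029) ≈ 1.4582e+8)
C + s(6, 13)**2 = (146827074 - 6933*sqrt(21029)) + 12**2 = (146827074 - 6933*sqrt(21029)) + 144 = 146827218 - 6933*sqrt(21029)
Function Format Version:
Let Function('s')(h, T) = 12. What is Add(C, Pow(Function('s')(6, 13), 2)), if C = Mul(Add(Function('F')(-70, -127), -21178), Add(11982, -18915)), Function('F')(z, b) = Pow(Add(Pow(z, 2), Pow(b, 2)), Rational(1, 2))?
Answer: Add(146827218, Mul(-6933, Pow(21029, Rational(1, 2)))) ≈ 1.4582e+8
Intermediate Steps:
Function('F')(z, b) = Pow(Add(Pow(b, 2), Pow(z, 2)), Rational(1, 2))
C = Add(146827074, Mul(-6933, Pow(21029, Rational(1, 2)))) (C = Mul(Add(Pow(Add(Pow(-127, 2), Pow(-70, 2)), Rational(1, 2)), -21178), Add(11982, -18915)) = Mul(Add(Pow(Add(16129, 4900), Rational(1, 2)), -21178), -6933) = Mul(Add(Pow(21029, Rational(1, 2)), -21178), -6933) = Mul(Add(-21178, Pow(21029, Rational(1, 2))), -6933) = Add(146827074, Mul(-6933, Pow(21029, Rational(1, 2)))) ≈ 1.4582e+8)
Add(C, Pow(Function('s')(6, 13), 2)) = Add(Add(146827074, Mul(-6933, Pow(21029, Rational(1, 2)))), Pow(12, 2)) = Add(Add(146827074, Mul(-6933, Pow(21029, Rational(1, 2)))), 144) = Add(146827218, Mul(-6933, Pow(21029, Rational(1, 2))))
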